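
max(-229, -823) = -229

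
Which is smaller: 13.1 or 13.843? 13.1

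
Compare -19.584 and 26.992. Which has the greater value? 26.992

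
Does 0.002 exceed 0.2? No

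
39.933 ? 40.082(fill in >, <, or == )<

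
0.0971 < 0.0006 False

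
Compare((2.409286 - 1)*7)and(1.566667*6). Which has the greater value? ((2.409286 - 1)*7)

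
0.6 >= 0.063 True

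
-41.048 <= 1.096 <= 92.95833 True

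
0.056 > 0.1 False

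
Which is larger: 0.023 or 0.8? 0.8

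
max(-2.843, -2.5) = -2.5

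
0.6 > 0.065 True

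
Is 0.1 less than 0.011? No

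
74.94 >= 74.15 True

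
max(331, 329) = 331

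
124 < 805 True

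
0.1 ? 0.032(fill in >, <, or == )>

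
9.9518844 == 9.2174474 False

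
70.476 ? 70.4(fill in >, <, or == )>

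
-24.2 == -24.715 False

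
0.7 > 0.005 True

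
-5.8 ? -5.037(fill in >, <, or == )<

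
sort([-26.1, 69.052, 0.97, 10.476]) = [-26.1, 0.97, 10.476, 69.052]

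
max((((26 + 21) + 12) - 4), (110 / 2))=55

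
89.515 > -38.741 True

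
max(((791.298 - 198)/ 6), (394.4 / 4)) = 98.883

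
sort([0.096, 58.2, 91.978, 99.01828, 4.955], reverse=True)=[99.01828, 91.978, 58.2, 4.955, 0.096]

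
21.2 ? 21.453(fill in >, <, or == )<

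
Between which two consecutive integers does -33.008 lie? -34 and -33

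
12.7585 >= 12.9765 False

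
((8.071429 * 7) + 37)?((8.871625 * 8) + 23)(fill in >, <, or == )<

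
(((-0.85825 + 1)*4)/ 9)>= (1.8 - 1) False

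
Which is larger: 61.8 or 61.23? 61.8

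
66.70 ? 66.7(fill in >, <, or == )==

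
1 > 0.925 True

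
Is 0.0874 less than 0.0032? No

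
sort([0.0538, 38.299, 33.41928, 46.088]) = [0.0538, 33.41928, 38.299, 46.088]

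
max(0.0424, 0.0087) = 0.0424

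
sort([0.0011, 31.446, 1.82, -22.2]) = [-22.2, 0.0011, 1.82, 31.446]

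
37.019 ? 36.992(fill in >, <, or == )>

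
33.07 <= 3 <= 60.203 False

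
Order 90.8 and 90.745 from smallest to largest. 90.745, 90.8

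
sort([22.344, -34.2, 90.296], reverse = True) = [90.296, 22.344, -34.2]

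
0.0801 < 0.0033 False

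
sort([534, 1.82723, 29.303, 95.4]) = [1.82723, 29.303, 95.4, 534]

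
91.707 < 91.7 False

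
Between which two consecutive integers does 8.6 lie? 8 and 9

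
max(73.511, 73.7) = 73.7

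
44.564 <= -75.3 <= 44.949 False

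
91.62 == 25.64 False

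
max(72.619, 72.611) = 72.619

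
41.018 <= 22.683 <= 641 False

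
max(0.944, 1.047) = 1.047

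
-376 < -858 False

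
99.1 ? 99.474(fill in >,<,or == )<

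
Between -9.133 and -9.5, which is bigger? -9.133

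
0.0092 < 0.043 True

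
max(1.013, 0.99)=1.013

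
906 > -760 True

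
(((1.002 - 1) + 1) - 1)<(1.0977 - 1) True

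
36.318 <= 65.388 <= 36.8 False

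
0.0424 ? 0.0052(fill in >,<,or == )>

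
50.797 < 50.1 False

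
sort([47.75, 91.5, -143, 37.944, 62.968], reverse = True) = [91.5, 62.968, 47.75, 37.944, -143]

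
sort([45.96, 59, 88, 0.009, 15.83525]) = [0.009, 15.83525, 45.96, 59, 88]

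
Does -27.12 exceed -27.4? Yes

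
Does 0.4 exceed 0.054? Yes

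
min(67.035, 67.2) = 67.035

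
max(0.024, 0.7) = 0.7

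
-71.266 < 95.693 True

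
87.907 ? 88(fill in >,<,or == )<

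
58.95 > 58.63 True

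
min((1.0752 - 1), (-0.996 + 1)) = 0.004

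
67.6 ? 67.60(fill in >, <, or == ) ==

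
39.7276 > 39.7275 True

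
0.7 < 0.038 False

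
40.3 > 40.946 False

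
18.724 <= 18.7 False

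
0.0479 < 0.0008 False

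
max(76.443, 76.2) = 76.443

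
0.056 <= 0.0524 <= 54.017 False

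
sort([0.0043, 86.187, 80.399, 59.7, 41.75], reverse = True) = [86.187, 80.399, 59.7, 41.75, 0.0043]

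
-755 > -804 True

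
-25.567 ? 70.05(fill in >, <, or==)<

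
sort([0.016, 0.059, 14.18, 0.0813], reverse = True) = [14.18, 0.0813, 0.059, 0.016]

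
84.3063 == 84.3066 False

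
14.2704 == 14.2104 False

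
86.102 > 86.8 False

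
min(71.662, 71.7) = 71.662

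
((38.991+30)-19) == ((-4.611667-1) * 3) False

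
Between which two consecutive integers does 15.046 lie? 15 and 16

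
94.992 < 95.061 True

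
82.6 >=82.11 True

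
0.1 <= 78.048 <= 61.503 False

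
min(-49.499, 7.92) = -49.499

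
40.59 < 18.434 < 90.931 False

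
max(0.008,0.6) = 0.6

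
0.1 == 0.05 False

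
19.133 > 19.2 False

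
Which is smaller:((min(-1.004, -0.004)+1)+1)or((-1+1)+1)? ((min(-1.004, -0.004)+1)+1)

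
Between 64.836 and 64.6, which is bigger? 64.836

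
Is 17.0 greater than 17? No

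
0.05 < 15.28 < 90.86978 True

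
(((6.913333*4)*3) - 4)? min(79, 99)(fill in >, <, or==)<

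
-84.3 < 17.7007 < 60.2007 True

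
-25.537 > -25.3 False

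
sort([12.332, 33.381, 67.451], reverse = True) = [67.451, 33.381, 12.332]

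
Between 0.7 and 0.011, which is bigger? 0.7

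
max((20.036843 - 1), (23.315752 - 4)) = 19.315752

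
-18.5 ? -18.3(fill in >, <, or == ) <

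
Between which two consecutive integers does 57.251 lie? 57 and 58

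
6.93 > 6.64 True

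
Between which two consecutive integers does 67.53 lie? 67 and 68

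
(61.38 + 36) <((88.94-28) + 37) True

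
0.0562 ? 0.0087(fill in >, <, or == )>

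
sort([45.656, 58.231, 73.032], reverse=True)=[73.032, 58.231, 45.656]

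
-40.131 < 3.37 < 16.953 True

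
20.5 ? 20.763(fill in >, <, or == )<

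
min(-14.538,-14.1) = -14.538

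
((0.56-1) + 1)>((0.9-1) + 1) False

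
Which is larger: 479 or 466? 479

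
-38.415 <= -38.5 False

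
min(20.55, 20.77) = 20.55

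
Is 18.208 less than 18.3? Yes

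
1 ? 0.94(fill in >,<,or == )>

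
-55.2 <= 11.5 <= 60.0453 True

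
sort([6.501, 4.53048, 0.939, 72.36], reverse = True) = [72.36, 6.501, 4.53048, 0.939]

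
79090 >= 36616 True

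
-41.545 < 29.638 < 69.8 True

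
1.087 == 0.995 False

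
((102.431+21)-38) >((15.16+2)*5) False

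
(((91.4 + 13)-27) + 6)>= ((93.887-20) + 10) False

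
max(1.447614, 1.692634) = 1.692634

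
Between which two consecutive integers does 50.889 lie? 50 and 51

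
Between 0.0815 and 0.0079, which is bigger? 0.0815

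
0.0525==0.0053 False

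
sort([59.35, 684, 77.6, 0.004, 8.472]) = [0.004, 8.472, 59.35, 77.6, 684]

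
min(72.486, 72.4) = 72.4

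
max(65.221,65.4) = 65.4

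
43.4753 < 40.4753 False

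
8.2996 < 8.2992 False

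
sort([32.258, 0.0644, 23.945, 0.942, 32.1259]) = [0.0644, 0.942, 23.945, 32.1259, 32.258]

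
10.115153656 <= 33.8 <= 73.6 True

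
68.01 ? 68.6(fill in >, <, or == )<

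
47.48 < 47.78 True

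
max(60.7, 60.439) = 60.7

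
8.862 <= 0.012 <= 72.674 False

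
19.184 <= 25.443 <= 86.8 True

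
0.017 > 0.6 False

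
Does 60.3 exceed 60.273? Yes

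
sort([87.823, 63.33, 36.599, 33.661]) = [33.661, 36.599, 63.33, 87.823]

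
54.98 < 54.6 False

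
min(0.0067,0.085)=0.0067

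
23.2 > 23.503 False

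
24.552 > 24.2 True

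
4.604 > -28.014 True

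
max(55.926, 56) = 56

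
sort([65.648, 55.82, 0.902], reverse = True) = [65.648, 55.82, 0.902]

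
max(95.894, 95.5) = 95.894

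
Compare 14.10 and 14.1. They are equal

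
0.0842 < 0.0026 False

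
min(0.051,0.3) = 0.051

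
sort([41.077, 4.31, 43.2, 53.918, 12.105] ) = [4.31, 12.105, 41.077, 43.2, 53.918]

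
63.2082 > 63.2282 False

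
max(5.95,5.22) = 5.95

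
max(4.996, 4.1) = 4.996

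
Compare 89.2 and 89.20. They are equal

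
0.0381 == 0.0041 False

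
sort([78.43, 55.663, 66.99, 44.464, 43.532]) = [43.532, 44.464, 55.663, 66.99, 78.43]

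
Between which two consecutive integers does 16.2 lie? 16 and 17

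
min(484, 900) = 484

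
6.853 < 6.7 False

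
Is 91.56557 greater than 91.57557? No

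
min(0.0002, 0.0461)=0.0002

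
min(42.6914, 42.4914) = 42.4914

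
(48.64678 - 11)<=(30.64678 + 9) True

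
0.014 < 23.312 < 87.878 True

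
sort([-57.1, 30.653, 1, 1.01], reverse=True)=[30.653, 1.01, 1, -57.1]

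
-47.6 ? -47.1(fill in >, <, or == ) <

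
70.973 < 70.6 False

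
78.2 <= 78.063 False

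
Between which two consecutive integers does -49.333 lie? -50 and -49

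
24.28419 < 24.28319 False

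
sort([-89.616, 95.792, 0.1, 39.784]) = [-89.616, 0.1, 39.784, 95.792]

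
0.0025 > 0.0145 False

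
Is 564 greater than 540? Yes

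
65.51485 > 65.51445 True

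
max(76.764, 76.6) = 76.764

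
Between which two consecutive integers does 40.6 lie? 40 and 41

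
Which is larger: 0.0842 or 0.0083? 0.0842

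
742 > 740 True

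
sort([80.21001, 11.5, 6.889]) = [6.889, 11.5, 80.21001]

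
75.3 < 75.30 False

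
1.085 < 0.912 False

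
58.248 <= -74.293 False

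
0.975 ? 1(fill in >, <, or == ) <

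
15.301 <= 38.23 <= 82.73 True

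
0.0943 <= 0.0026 False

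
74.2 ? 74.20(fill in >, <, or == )==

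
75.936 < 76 True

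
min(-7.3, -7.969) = -7.969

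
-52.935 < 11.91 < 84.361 True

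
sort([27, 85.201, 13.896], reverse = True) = [85.201, 27, 13.896]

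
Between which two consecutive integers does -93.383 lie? -94 and -93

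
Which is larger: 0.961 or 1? 1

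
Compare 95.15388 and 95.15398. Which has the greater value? 95.15398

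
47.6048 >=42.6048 True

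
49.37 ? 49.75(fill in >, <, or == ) <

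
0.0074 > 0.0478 False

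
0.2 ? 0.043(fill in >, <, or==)>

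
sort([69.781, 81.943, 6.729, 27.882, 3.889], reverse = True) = [81.943, 69.781, 27.882, 6.729, 3.889]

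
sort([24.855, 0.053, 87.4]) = [0.053, 24.855, 87.4]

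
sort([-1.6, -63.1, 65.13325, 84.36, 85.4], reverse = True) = [85.4, 84.36, 65.13325, -1.6, -63.1]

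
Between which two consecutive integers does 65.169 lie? 65 and 66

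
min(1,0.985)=0.985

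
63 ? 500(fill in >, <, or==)<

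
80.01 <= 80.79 True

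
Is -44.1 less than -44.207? No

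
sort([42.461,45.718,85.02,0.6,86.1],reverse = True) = [86.1,85.02,45.718,42.461,0.6]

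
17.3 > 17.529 False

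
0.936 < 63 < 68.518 True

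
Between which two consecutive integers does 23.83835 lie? 23 and 24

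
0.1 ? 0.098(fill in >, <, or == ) >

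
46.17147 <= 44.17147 False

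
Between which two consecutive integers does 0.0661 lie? 0 and 1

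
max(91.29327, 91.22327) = 91.29327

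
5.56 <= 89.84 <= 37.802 False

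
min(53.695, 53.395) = 53.395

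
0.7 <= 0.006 False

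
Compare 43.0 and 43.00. They are equal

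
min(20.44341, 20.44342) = 20.44341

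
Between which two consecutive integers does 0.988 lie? 0 and 1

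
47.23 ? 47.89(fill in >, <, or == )<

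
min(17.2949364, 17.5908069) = 17.2949364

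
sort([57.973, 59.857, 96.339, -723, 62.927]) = [-723, 57.973, 59.857, 62.927, 96.339]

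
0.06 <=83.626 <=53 False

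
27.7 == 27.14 False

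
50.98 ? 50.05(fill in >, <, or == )>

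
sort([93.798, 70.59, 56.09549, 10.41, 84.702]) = [10.41, 56.09549, 70.59, 84.702, 93.798]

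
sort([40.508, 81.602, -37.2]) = [-37.2, 40.508, 81.602]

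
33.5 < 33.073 False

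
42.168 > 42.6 False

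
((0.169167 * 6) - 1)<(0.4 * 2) True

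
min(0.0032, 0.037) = 0.0032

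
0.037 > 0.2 False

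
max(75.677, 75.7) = 75.7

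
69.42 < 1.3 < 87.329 False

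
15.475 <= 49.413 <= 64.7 True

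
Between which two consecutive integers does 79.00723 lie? 79 and 80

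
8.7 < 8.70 False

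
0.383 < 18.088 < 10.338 False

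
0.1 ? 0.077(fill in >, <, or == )>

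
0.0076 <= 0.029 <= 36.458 True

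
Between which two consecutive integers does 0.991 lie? 0 and 1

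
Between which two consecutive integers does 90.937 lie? 90 and 91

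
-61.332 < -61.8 False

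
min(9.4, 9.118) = 9.118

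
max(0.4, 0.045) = 0.4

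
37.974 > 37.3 True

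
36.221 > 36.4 False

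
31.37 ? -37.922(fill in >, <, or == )>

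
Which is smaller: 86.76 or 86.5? 86.5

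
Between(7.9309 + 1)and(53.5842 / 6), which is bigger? (7.9309 + 1)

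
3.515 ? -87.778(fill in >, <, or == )>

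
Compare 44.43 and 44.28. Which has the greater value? 44.43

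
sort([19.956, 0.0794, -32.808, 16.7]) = [-32.808, 0.0794, 16.7, 19.956]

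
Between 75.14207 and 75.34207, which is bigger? 75.34207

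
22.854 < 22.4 False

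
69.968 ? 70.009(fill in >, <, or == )<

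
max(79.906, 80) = 80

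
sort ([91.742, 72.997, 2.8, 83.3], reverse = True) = [91.742, 83.3, 72.997, 2.8]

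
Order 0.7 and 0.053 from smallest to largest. 0.053,0.7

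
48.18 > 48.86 False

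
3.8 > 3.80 False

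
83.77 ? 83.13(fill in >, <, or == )>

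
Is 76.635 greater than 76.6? Yes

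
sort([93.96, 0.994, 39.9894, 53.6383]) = [0.994, 39.9894, 53.6383, 93.96]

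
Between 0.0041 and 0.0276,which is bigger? 0.0276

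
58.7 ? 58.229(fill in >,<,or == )>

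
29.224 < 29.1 False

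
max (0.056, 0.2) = 0.2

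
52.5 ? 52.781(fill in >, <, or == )<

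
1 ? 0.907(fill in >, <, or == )>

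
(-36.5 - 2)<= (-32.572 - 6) False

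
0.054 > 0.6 False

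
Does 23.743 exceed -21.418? Yes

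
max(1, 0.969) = 1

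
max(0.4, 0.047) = 0.4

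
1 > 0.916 True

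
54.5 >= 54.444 True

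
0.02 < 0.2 True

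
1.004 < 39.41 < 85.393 True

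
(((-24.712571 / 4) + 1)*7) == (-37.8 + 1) False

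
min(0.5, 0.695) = 0.5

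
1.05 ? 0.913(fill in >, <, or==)>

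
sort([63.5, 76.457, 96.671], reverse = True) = [96.671, 76.457, 63.5]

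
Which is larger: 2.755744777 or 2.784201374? 2.784201374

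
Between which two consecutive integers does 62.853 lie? 62 and 63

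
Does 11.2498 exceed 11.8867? No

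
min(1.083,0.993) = 0.993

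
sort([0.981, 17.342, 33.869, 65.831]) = [0.981, 17.342, 33.869, 65.831]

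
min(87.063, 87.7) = 87.063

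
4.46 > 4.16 True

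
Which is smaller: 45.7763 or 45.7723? 45.7723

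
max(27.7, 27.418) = 27.7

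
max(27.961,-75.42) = 27.961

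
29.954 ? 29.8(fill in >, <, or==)>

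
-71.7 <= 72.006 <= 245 True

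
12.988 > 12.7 True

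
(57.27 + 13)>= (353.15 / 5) False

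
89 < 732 True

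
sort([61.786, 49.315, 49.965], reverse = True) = [61.786, 49.965, 49.315]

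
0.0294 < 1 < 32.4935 True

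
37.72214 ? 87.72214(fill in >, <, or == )<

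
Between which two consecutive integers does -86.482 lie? -87 and -86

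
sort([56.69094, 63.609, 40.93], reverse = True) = [63.609, 56.69094, 40.93]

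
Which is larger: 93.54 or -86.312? 93.54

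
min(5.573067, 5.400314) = 5.400314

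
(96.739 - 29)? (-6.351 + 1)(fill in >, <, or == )>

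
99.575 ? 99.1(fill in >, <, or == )>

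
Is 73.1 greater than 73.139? No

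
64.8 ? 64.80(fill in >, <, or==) ==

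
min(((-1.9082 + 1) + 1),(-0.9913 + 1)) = 0.0087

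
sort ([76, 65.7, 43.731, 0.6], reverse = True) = [76, 65.7, 43.731, 0.6]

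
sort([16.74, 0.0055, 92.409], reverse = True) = [92.409, 16.74, 0.0055]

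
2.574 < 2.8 True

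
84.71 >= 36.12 True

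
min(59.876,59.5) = 59.5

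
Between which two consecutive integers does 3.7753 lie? 3 and 4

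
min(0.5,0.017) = 0.017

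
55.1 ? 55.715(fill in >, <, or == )<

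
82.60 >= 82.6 True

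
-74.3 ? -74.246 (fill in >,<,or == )<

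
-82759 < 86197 True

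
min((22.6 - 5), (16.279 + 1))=17.279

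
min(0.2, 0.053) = 0.053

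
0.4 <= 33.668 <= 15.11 False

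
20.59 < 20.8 True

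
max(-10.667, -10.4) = -10.4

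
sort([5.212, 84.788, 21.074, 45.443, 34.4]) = [5.212, 21.074, 34.4, 45.443, 84.788]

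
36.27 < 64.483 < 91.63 True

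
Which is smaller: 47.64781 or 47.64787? 47.64781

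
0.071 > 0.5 False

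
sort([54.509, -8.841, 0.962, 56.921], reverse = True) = [56.921, 54.509, 0.962, -8.841]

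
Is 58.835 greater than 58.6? Yes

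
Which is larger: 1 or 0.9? 1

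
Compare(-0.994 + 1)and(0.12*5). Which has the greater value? (0.12*5)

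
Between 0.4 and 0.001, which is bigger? 0.4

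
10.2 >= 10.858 False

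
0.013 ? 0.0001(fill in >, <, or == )>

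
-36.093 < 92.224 True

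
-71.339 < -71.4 False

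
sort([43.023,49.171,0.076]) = [0.076,43.023,49.171]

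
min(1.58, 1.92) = 1.58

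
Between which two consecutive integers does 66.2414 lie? 66 and 67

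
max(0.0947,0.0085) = 0.0947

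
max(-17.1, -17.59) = -17.1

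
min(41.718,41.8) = 41.718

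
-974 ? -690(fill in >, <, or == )<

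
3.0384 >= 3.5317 False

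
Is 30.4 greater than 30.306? Yes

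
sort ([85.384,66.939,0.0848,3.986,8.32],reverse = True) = [85.384,66.939,8.32,3.986,0.0848]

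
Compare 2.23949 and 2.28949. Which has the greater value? 2.28949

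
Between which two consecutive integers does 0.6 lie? 0 and 1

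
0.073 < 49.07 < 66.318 True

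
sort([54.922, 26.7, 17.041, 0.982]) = [0.982, 17.041, 26.7, 54.922]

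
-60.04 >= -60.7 True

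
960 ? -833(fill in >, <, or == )>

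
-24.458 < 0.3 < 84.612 True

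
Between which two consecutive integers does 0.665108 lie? 0 and 1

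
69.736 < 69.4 False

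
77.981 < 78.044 True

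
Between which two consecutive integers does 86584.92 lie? 86584 and 86585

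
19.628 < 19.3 False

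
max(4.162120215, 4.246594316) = 4.246594316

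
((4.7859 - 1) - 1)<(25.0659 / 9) False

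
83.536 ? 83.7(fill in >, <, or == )<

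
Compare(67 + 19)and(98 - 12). They are equal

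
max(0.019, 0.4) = 0.4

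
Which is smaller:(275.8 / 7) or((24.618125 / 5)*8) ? ((24.618125 / 5)*8)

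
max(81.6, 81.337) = 81.6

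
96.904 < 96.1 False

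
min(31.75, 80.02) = 31.75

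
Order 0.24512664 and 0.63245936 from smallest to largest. 0.24512664, 0.63245936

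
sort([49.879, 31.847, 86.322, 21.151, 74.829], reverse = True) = [86.322, 74.829, 49.879, 31.847, 21.151]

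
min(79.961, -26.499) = -26.499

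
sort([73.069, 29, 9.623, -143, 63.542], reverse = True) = [73.069, 63.542, 29, 9.623, -143]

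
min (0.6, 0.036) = 0.036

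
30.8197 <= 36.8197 True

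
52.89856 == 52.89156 False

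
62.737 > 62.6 True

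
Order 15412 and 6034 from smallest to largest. 6034, 15412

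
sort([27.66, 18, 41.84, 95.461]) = [18, 27.66, 41.84, 95.461]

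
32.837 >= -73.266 True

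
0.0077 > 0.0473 False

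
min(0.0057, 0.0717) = 0.0057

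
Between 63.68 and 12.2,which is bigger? 63.68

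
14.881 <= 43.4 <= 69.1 True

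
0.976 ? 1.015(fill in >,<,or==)<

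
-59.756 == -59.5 False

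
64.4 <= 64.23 False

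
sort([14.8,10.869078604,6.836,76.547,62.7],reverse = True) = [76.547,62.7,14.8,10.869078604,6.836]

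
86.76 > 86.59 True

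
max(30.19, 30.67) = 30.67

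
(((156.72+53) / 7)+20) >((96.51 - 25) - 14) False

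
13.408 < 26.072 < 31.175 True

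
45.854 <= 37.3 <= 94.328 False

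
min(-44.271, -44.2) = -44.271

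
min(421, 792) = 421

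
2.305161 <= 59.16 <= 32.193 False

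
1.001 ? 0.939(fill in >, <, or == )>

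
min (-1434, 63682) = -1434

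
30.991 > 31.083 False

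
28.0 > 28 False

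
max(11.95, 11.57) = 11.95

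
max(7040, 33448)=33448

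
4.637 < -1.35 False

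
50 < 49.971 False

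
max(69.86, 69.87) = 69.87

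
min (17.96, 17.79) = 17.79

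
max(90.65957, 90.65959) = 90.65959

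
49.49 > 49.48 True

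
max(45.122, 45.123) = 45.123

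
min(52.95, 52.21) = 52.21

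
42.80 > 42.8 False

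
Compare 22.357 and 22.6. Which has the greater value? 22.6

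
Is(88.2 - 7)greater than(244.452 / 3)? No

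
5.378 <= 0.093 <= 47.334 False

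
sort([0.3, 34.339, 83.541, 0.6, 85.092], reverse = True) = [85.092, 83.541, 34.339, 0.6, 0.3]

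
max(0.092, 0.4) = 0.4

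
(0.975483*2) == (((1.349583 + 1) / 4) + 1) False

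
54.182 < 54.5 True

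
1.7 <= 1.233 False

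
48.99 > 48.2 True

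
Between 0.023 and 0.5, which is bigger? 0.5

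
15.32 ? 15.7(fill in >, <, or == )<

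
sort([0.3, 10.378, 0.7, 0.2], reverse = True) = [10.378, 0.7, 0.3, 0.2]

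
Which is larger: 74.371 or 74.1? 74.371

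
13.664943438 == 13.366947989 False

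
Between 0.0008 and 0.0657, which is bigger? 0.0657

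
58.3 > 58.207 True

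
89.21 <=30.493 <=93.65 False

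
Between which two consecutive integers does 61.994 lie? 61 and 62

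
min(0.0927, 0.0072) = 0.0072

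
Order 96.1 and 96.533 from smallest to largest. 96.1, 96.533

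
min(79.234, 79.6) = 79.234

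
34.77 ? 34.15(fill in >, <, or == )>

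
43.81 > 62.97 False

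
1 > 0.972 True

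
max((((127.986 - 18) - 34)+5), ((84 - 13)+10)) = 81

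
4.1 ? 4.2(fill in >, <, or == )<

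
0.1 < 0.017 False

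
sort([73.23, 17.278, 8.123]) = [8.123, 17.278, 73.23]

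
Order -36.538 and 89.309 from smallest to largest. -36.538, 89.309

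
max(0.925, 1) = 1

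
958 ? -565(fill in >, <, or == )>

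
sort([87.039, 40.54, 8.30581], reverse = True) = [87.039, 40.54, 8.30581]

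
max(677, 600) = 677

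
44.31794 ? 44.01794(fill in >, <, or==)>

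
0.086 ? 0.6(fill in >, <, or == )<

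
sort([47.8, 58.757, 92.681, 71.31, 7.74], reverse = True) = [92.681, 71.31, 58.757, 47.8, 7.74]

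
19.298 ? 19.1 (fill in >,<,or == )>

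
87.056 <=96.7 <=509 True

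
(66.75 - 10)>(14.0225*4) True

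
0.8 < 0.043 False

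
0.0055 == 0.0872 False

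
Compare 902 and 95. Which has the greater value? 902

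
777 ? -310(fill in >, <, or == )>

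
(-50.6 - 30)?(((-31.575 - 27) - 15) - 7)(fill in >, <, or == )<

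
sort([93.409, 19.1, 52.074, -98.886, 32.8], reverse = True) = [93.409, 52.074, 32.8, 19.1, -98.886]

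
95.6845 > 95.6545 True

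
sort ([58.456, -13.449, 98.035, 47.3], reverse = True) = [98.035, 58.456, 47.3, -13.449]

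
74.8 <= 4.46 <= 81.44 False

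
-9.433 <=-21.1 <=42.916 False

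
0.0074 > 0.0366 False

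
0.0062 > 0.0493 False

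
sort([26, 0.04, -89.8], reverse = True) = [26, 0.04, -89.8]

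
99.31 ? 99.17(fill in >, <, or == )>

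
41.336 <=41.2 False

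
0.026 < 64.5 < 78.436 True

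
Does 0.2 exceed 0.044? Yes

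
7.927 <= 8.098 True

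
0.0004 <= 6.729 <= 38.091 True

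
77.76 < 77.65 False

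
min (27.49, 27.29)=27.29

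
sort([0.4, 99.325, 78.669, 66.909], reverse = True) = [99.325, 78.669, 66.909, 0.4]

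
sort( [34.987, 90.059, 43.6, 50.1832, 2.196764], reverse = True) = [90.059, 50.1832, 43.6, 34.987, 2.196764]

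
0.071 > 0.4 False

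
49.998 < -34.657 False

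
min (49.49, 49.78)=49.49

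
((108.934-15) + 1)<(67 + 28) True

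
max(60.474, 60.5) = 60.5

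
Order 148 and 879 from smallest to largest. 148, 879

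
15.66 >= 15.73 False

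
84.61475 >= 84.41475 True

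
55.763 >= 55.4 True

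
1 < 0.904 False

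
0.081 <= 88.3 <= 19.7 False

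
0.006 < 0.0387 True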